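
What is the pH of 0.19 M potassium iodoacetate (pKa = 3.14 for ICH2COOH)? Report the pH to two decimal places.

pH = 8.21

ICH2COO- is the conjugate base of the weak acid ICH2COOH.
Ka = 10^(−3.14) = 7.24 × 10^-4
Kb = Kw/Ka = 1.0×10^-14 / 7.24 × 10^-4 = 1.38 × 10^-11
Kb = [OH-]²/(0.19 − [OH-]) = 1.38 × 10^-11
Neglecting [OH-] in the denominator: [OH-] = √(1.38 × 10^-11 × 0.19) = 1.62 × 10^-6 M
([OH-]/C₀ = 0.00085% < 5%, so the approximation holds.)
pOH = −log(1.62 × 10^-6) = 5.79; pH = 14.00 − 5.79 = 8.21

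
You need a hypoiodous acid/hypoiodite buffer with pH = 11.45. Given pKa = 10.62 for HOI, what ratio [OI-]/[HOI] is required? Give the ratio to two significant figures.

ratio = 6.8

pH = pKa + log(r) ⇒ log(r) = 11.45 − 10.62 = +0.83
r = [OI-]/[HOI] = 10^(+0.83) = 6.76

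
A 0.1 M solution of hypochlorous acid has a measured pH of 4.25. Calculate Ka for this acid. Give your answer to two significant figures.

Ka = 3.2 × 10^-8

[H+] = 10^(-4.25) = 5.62 × 10^-5 M
At equilibrium [HA] = 0.1 − 5.62 × 10^-5 = 9.99 × 10^-2 M
Ka = [H+][A-]/[HA] = (5.62 × 10^-5)² / 9.99 × 10^-2 = 3.2 × 10^-8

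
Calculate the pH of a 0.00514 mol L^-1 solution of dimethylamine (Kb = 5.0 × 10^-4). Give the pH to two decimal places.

(CH3)2NH + H2O ⇌ (CH3)2NH2+ + OH-
Let x = [OH-] at equilibrium. Kb = x²/(0.00514 − x).
Here C₀/Kb ≈ 10.3, so the small-x approximation fails. Use the quadratic:
x = [−0.0005 + √(0.0005² + 1.03e-05)]/2 = 1.37 × 10^-3 M
pOH = −log(1.37 × 10^-3) = 2.86; pH = 14.00 − 2.86 = 11.14

pH = 11.14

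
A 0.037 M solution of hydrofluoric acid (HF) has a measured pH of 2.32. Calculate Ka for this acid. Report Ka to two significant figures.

[H+] = 10^(-2.32) = 4.79 × 10^-3 M
At equilibrium [HA] = 0.037 − 4.79 × 10^-3 = 3.22 × 10^-2 M
Ka = [H+][A-]/[HA] = (4.79 × 10^-3)² / 3.22 × 10^-2 = 7.1 × 10^-4

Ka = 7.1 × 10^-4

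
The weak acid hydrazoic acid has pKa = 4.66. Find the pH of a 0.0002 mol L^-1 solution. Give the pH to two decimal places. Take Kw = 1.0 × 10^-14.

HN3 ⇌ N3- + H+
Ka = 10^(−4.66) = 2.19 × 10^-5
From the ICE table, Ka = [H+]²/(0.0002 − [H+]) = 2.19 × 10^-5.
The 5% rule fails; solving [H+]² + Ka·[H+] − Ka·C₀ = 0 exactly:
[H+] = [−2.19e-05 + √(2.19e-05² + 1.75e-08)]/2 = 5.61 × 10^-5 M
pH = −log(5.61 × 10^-5) = 4.25

pH = 4.25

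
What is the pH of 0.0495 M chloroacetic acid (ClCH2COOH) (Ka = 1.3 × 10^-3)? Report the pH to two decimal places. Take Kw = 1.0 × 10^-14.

pH = 2.13

ClCH2COOH ⇌ ClCH2COO- + H+
From the ICE table, Ka = [H+]²/(0.0495 − [H+]) = 1.3 × 10^-3.
Here C₀/Ka ≈ 38.1, so the small-[H+] approximation fails. Use the quadratic:
[H+] = (−Ka + √(Ka² + 4·Ka·C₀))/2 = 7.40 × 10^-3 M
pH = −log(7.40 × 10^-3) = 2.13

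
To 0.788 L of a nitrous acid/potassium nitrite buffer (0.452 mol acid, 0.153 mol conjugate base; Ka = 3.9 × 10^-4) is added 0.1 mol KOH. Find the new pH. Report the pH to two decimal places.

OH- converts HNO2 to NO2-: HNO2 → 0.352 mol, NO2- → 0.253 mol.
pKa = −log(3.9 × 10^-4) = 3.409
pH = pKa + log([A⁻]/[HA]) = 3.409 + log(0.253/0.352) = 3.409 -0.143

pH = 3.27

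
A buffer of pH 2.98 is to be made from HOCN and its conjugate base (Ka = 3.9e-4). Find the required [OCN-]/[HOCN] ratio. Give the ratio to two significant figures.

pKa = -log(3.9 × 10^-4) = 3.409
pH = pKa + log(r) ⇒ log(r) = 2.98 − 3.409 = -0.429
r = [OCN-]/[HOCN] = 10^(-0.429) = 0.372

ratio = 0.37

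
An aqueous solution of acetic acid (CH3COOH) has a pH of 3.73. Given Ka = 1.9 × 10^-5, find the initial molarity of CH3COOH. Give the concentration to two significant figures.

C₀ = 2.0 × 10^-3 M

[H+] = 10^(-3.73) = 1.86 × 10^-4 M = x
Ka = x²/(C₀ − x) ⇒ C₀ = x + x²/Ka
C₀ = 1.86 × 10^-4 + (1.86 × 10^-4)²/(1.9 × 10^-5) = 2.01 × 10^-3 M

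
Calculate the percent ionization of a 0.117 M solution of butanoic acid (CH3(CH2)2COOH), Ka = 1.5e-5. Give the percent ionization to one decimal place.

CH3(CH2)2COOH ⇌ CH3(CH2)2COO- + H+; let x = [H+] at equilibrium.
x ≈ √(Ka·C₀) = √(1.5 × 10^-5 × 0.117) = 1.32 × 10^-3 M
Fraction ionized = 1.32 × 10^-3 / 0.117 = 0.0113 → 1.1%

1.1%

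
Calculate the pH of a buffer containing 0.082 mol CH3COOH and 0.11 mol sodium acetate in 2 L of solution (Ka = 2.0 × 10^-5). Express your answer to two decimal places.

pH = 4.83

pKa = −log(2.0 × 10^-5) = 4.699
Using pH = pKa + log([base]/[acid]) with [base]/[acid] = 0.11/0.082:
pH = 4.699 + (+0.128) = 4.83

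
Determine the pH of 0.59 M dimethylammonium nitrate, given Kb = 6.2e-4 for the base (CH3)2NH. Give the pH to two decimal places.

(CH3)2NH2+ is the conjugate acid of the weak base (CH3)2NH.
Ka = Kw/Kb = 1.0×10^-14 / 6.2 × 10^-4 = 1.61 × 10^-11
From the ICE table, Ka = x²/(0.59 − x) = 1.61 × 10^-11.
Assume x ≪ 0.59: x ≈ √(1.61 × 10^-11 × 0.59) = 3.08 × 10^-6 M
pH = −log(3.08 × 10^-6) = 5.51

pH = 5.51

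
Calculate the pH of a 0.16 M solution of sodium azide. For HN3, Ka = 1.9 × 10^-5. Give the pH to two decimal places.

N3- is the conjugate base of the weak acid HN3.
Kb = Kw/Ka = 1.0×10^-14 / 1.9 × 10^-5 = 5.26 × 10^-10
Kb = [OH-]²/(0.16 − [OH-]) = 5.26 × 10^-10
Assume [OH-] ≪ 0.16: [OH-] ≈ √(5.26 × 10^-10 × 0.16) = 9.17 × 10^-6 M
pOH = −log(9.17 × 10^-6) = 5.04; pH = 14.00 − 5.04 = 8.96

pH = 8.96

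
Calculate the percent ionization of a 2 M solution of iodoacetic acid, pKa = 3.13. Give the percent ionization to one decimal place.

ICH2COOH ⇌ ICH2COO- + H+; let x = [H+] at equilibrium.
Ka = 10^(−3.13) = 7.41 × 10^-4
x ≈ √(Ka·C₀) = √(7.41 × 10^-4 × 2) = 3.85 × 10^-2 M
Fraction ionized = 3.85 × 10^-2 / 2 = 0.0192 → 1.9%

1.9%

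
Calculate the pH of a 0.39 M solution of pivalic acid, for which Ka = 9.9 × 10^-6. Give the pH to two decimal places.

pH = 2.71

(CH3)3CCOOH ⇌ (CH3)3CCOO- + H+
From the ICE table, Ka = x²/(0.39 − x) = 9.9 × 10^-6.
Since Ka ≪ C₀, x ≈ √(Ka·C₀) = 1.96 × 10^-3 M.
(x/C₀ = 0.5% < 5%, so the approximation holds.)
pH = −log[H+] = −log(1.96 × 10^-3) = 2.71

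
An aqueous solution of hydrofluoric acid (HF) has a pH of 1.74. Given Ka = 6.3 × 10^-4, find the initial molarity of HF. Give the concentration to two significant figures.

[H+] = 10^(-1.74) = 1.82 × 10^-2 M = x
Ka = x²/(C₀ − x) ⇒ C₀ = x + x²/Ka
C₀ = 1.82 × 10^-2 + (1.82 × 10^-2)²/(6.3 × 10^-4) = 5.44 × 10^-1 M

C₀ = 5.4 × 10^-1 M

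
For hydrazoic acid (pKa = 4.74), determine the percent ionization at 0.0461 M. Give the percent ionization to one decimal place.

HN3 ⇌ N3- + H+; let x = [H+] at equilibrium.
Ka = 10^(−4.74) = 1.82 × 10^-5
x ≈ √(Ka·C₀) = √(1.82 × 10^-5 × 0.0461) = 9.16 × 10^-4 M
Fraction ionized = 9.16 × 10^-4 / 0.0461 = 0.0199 → 2.0%

2.0%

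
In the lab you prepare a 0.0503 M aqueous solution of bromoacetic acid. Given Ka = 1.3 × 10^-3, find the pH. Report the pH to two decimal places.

pH = 2.13

BrCH2COOH ⇌ BrCH2COO- + H+
Let x = [H+] at equilibrium. Ka = x²/(0.0503 − x).
x is not negligible relative to C₀; solve x² + 0.0013·x − 6.54e-05 = 0.
x = (−Ka + √(Ka² + 4·Ka·C₀))/2 = 7.46 × 10^-3 M
pH = −log(7.46 × 10^-3) = 2.13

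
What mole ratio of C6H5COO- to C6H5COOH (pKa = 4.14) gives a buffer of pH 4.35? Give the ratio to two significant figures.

ratio = 1.6

pH = pKa + log(r) ⇒ log(r) = 4.35 − 4.14 = +0.21
r = [C6H5COO-]/[C6H5COOH] = 10^(+0.21) = 1.62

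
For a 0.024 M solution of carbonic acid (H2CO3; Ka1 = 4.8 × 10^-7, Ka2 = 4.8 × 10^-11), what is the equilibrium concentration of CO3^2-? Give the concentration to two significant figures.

First ionization gives [H+] ≈ [HCO3-] = 1.07 × 10^-4 M.
Second step: Ka2 = [H+][CO3^2-]/[HCO3-] ≈ [CO3^2-] (since [H+] ≈ [HCO3-]).
So [CO3^2-] ≈ Ka2.

4.8 × 10^-11 M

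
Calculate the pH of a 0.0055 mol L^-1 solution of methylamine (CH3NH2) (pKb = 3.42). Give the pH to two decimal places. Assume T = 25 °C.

CH3NH2 + H2O ⇌ CH3NH3+ + OH-
Kb = 10^(−3.42) = 3.80 × 10^-4
Let x = [OH-] at equilibrium. Kb = x²/(0.0055 − x).
Here C₀/Kb ≈ 14.5, so the small-x approximation fails. Use the quadratic:
x = (−Kb + √(Kb² + 4·Kb·C₀))/2 = 1.27 × 10^-3 M
pOH = 2.90, so pH = 14.00 − pOH = 11.10

pH = 11.10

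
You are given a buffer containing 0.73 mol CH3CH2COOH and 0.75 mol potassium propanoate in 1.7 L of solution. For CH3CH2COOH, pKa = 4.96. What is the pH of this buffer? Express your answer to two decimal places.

pH = 4.97

Henderson–Hasselbalch: pH = pKa + log([CH3CH2COO-]/[CH3CH2COOH]) = 4.96 + log(0.75/0.73)
pH = 4.96 + (+0.012) = 4.97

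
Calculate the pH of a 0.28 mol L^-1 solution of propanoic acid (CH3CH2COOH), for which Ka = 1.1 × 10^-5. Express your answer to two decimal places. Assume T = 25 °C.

CH3CH2COOH ⇌ CH3CH2COO- + H+
From the ICE table, Ka = x²/(0.28 − x) = 1.1 × 10^-5.
Neglecting x in the denominator: x = √(1.1 × 10^-5 × 0.28) = 1.75 × 10^-3 M
Check: 0.63% ionized — well under 5%, approximation valid.
pH = −log(1.75 × 10^-3) = 2.76

pH = 2.76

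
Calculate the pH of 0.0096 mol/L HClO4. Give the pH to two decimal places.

pH = 2.02

HClO4 is a strong acid and dissociates completely, so [H+] = 0.0096 M.
pH = -log(0.0096) = 2.02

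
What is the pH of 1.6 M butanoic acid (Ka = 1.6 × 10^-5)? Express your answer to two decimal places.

CH3(CH2)2COOH ⇌ CH3(CH2)2COO- + H+
Ka = [H+]²/(1.6 − [H+]) = 1.6 × 10^-5
Since Ka ≪ C₀, [H+] ≈ √(Ka·C₀) = 5.06 × 10^-3 M.
Check: 0.32% ionized — well under 5%, approximation valid.
pH = −log[H+] = −log(5.06 × 10^-3) = 2.30

pH = 2.30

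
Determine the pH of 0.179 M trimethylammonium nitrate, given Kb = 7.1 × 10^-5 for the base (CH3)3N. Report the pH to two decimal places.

pH = 5.30

(CH3)3NH+ is the conjugate acid of the weak base (CH3)3N.
Ka = Kw/Kb = 1.0×10^-14 / 7.1 × 10^-5 = 1.41 × 10^-10
From the ICE table, Ka = [H+]²/(0.179 − [H+]) = 1.41 × 10^-10.
Assume [H+] ≪ 0.179: [H+] ≈ √(1.41 × 10^-10 × 0.179) = 5.02 × 10^-6 M
([H+]/C₀ = 0.0028% < 5%, so the approximation holds.)
pH = −log[H+] = −log(5.02 × 10^-6) = 5.30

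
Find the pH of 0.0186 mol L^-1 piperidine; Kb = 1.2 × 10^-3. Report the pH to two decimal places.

C5H10NH + H2O ⇌ C5H10NH2+ + OH-
From the ICE table, Kb = x²/(0.0186 − x) = 1.2 × 10^-3.
x is not negligible relative to C₀; solve x² + 0.0012·x − 2.23e-05 = 0.
x = (−Kb + √(Kb² + 4·Kb·C₀))/2 = 4.16 × 10^-3 M
pOH = −log(4.16 × 10^-3) = 2.38; pH = 14.00 − 2.38 = 11.62

pH = 11.62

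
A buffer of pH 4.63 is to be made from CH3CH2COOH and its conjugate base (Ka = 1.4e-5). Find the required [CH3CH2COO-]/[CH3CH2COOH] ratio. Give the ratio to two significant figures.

ratio = 0.60

pKa = -log(1.4 × 10^-5) = 4.854
pH = pKa + log(r) ⇒ log(r) = 4.63 − 4.854 = -0.224
r = [CH3CH2COO-]/[CH3CH2COOH] = 10^(-0.224) = 0.597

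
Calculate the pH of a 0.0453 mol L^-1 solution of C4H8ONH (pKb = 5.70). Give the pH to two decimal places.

pH = 10.48

C4H8ONH + H2O ⇌ C4H8ONH2+ + OH-
Kb = 10^(−5.70) = 2.00 × 10^-6
Let x = [OH-] at equilibrium. Kb = x²/(0.0453 − x).
Neglecting x in the denominator: x = √(2.00 × 10^-6 × 0.0453) = 3.01 × 10^-4 M
pOH = −log(3.01 × 10^-4) = 3.52; pH = 14.00 − 3.52 = 10.48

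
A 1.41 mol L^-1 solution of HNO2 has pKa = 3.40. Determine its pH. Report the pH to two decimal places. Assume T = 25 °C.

pH = 1.63

HNO2 ⇌ NO2- + H+
Ka = 10^(−3.40) = 3.98 × 10^-4
Ka = [H+]²/(1.41 − [H+]) = 3.98 × 10^-4
Assume [H+] ≪ 1.41: [H+] ≈ √(3.98 × 10^-4 × 1.41) = 2.37 × 10^-2 M
pH = −log(2.37 × 10^-2) = 1.63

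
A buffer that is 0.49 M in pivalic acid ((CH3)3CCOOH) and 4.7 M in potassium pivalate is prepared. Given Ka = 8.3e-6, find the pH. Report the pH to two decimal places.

pKa = −log(8.3 × 10^-6) = 5.081
pH = pKa + log([A⁻]/[HA]) = 5.081 + log(4.7/0.49)
pH = 5.081 + (+0.982) = 6.06

pH = 6.06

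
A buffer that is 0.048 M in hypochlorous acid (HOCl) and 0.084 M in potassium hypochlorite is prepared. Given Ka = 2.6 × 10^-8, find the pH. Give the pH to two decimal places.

pKa = −log(2.6 × 10^-8) = 7.585
pH = pKa + log([A⁻]/[HA]) = 7.585 + log(0.084/0.048)
pH = 7.585 + (+0.243) = 7.83

pH = 7.83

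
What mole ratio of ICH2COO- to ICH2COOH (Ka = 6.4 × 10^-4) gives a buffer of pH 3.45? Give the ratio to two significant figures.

pKa = -log(6.4 × 10^-4) = 3.194
pH = pKa + log(r) ⇒ log(r) = 3.45 − 3.194 = +0.256
r = [ICH2COO-]/[ICH2COOH] = 10^(+0.256) = 1.8

ratio = 1.8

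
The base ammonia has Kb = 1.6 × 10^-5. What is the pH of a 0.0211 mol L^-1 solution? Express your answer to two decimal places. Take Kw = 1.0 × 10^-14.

pH = 10.76

NH3 + H2O ⇌ NH4+ + OH-
Let x = [OH-] at equilibrium. Kb = x²/(0.0211 − x).
Assume x ≪ 0.0211: x ≈ √(1.6 × 10^-5 × 0.0211) = 5.81 × 10^-4 M
Check: 2.8% ionized — well under 5%, approximation valid.
pOH = 3.24, so pH = 14.00 − pOH = 10.76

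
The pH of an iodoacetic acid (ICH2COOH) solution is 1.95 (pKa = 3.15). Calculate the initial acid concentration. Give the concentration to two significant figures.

[H+] = 10^(-1.95) = 1.12 × 10^-2 M = x
Ka = 10^(−3.15) = 7.08 × 10^-4
Ka = x²/(C₀ − x) ⇒ C₀ = x + x²/Ka
C₀ = 1.12 × 10^-2 + (1.12 × 10^-2)²/(7.08 × 10^-4) = 1.88 × 10^-1 M

C₀ = 1.9 × 10^-1 M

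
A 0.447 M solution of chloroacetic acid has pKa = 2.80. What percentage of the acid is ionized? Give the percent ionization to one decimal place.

5.8%

ClCH2COOH ⇌ ClCH2COO- + H+; let x = [H+] at equilibrium.
Ka = 10^(−2.80) = 1.58 × 10^-3
Ka = x²/(C₀ − x); solving the quadratic gives x = 2.58 × 10^-2 M.
Fraction ionized = 2.58 × 10^-2 / 0.447 = 0.0577 → 5.8%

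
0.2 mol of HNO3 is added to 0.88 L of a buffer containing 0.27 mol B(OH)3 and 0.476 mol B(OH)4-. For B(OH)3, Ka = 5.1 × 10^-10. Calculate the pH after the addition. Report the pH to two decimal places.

pH = 9.06

After neutralization: n(B(OH)3) = 0.47 mol, n(B(OH)4-) = 0.276 mol.
pKa = −log(5.1 × 10^-10) = 9.292
pH = pKa + log([A⁻]/[HA]) = 9.292 + log(0.276/0.47) = 9.292 -0.231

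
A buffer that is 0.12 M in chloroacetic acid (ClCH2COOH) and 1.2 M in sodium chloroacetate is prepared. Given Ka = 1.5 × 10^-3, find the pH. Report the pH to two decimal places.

pKa = −log(1.5 × 10^-3) = 2.824
Using pH = pKa + log([base]/[acid]) with [base]/[acid] = 1.2/0.12:
pH = 2.824 + (+1.000) = 3.82

pH = 3.82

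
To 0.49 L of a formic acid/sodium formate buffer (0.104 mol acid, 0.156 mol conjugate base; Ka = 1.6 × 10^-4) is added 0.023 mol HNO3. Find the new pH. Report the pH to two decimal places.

Added H+ converts HCOO- to HCOOH: HCOOH → 0.127 mol, HCOO- → 0.133 mol.
pKa = −log(1.6 × 10^-4) = 3.796
Henderson–Hasselbalch with mole ratio 0.133/0.127: pH = 3.796 + (+0.020)

pH = 3.82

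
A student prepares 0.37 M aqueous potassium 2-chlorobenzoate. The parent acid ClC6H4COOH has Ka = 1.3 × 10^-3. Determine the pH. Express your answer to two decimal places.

pH = 8.23

ClC6H4COO- is the conjugate base of the weak acid ClC6H4COOH.
Kb = Kw/Ka = 1.0×10^-14 / 1.3 × 10^-3 = 7.69 × 10^-12
From the ICE table, Kb = [OH-]²/(0.37 − [OH-]) = 7.69 × 10^-12.
Neglecting [OH-] in the denominator: [OH-] = √(7.69 × 10^-12 × 0.37) = 1.69 × 10^-6 M
Check: 0.00046% ionized — well under 5%, approximation valid.
pOH = 5.77, so pH = 14.00 − pOH = 8.23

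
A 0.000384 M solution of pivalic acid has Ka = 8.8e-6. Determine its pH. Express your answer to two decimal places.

pH = 4.27

(CH3)3CCOOH ⇌ (CH3)3CCOO- + H+
From the ICE table, Ka = [H+]²/(0.000384 − [H+]) = 8.8 × 10^-6.
Here C₀/Ka ≈ 43.6, so the small-[H+] approximation fails. Use the quadratic:
[H+] = [−8.8e-06 + √(8.8e-06² + 1.35e-08)]/2 = 5.39 × 10^-5 M
pH = −log[H+] = −log(5.39 × 10^-5) = 4.27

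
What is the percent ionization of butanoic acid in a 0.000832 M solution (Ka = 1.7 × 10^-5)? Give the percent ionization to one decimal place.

CH3(CH2)2COOH ⇌ CH3(CH2)2COO- + H+; let x = [H+] at equilibrium.
Ka = x²/(C₀ − x); solving the quadratic gives x = 1.11 × 10^-4 M.
% ionization = x/C₀ × 100% = 1.11 × 10^-4/0.000832 × 100% = 13.3%

13.3%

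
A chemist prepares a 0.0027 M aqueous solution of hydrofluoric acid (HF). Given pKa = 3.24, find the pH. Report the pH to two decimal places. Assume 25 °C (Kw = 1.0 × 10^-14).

HF ⇌ F- + H+
Ka = 10^(−3.24) = 5.75 × 10^-4
From the ICE table, Ka = [H+]²/(0.0027 − [H+]) = 5.75 × 10^-4.
[H+] is not negligible relative to C₀; solve [H+]² + 0.000575·[H+] − 1.55e-06 = 0.
[H+] = (−Ka + √(Ka² + 4·Ka·C₀))/2 = 9.91 × 10^-4 M
pH = −log(9.91 × 10^-4) = 3.00

pH = 3.00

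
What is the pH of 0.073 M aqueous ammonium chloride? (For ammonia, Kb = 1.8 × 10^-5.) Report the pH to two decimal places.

pH = 5.20

NH4+ is the conjugate acid of the weak base NH3.
Ka = Kw/Kb = 1.0×10^-14 / 1.8 × 10^-5 = 5.56 × 10^-10
Ka = x²/(0.073 − x) = 5.56 × 10^-10
Neglecting x in the denominator: x = √(5.56 × 10^-10 × 0.073) = 6.37 × 10^-6 M
pH = −log(6.37 × 10^-6) = 5.20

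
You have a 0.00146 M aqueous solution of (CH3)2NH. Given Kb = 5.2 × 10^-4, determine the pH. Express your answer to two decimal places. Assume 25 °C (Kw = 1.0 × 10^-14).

pH = 10.81

(CH3)2NH + H2O ⇌ (CH3)2NH2+ + OH-
From the ICE table, Kb = [OH-]²/(0.00146 − [OH-]) = 5.2 × 10^-4.
Here C₀/Kb ≈ 2.81, so the small-[OH-] approximation fails. Use the quadratic:
[OH-] = (−Kb + √(Kb² + 4·Kb·C₀))/2 = 6.49 × 10^-4 M
pOH = 3.19, so pH = 14.00 − pOH = 10.81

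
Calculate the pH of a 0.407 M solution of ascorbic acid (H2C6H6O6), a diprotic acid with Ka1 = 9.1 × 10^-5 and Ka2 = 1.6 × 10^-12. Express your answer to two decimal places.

Ka1 ≫ Ka2, so treat the first dissociation as the only significant source of H+.
Ka1 = x²/(0.407 − x) = 9.1 × 10^-5
x ≈ √(9.1 × 10^-5 × 0.407) = 6.09 × 10^-3 M
pH = −log(6.09 × 10^-3) = 2.22

pH = 2.22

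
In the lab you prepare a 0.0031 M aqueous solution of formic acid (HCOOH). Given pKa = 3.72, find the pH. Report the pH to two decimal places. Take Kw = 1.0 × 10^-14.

pH = 3.17

HCOOH ⇌ HCOO- + H+
Ka = 10^(−3.72) = 1.91 × 10^-4
Ka = [H+]²/(0.0031 − [H+]) = 1.91 × 10^-4
The 5% rule fails; solving [H+]² + Ka·[H+] − Ka·C₀ = 0 exactly:
[H+] = [−0.000191 + √(0.000191² + 2.37e-06)]/2 = 6.80 × 10^-4 M
pH = −log[H+] = −log(6.80 × 10^-4) = 3.17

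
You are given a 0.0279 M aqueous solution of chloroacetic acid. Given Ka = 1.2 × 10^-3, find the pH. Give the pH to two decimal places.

pH = 2.28

ClCH2COOH ⇌ ClCH2COO- + H+
Ka = [H+]²/(0.0279 − [H+]) = 1.2 × 10^-3
[H+] is not negligible relative to C₀; solve [H+]² + 0.0012·[H+] − 3.35e-05 = 0.
[H+] = [−0.0012 + √(0.0012² + 0.000134)]/2 = 5.22 × 10^-3 M
pH = −log[H+] = −log(5.22 × 10^-3) = 2.28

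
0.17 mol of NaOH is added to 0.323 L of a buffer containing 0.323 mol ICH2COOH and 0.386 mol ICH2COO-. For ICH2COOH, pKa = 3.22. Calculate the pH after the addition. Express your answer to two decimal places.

pH = 3.78

After neutralization: n(ICH2COOH) = 0.153 mol, n(ICH2COO-) = 0.556 mol.
pH = pKa + log([A⁻]/[HA]) = 3.22 + log(0.556/0.153) = 3.22 +0.560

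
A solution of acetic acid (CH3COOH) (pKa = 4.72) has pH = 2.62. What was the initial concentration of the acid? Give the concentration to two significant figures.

C₀ = 3.0 × 10^-1 M

[H+] = 10^(-2.62) = 2.40 × 10^-3 M = x
Ka = 10^(−4.72) = 1.91 × 10^-5
Ka = x²/(C₀ − x) ⇒ C₀ = x + x²/Ka
C₀ = 2.40 × 10^-3 + (2.40 × 10^-3)²/(1.91 × 10^-5) = 3.04 × 10^-1 M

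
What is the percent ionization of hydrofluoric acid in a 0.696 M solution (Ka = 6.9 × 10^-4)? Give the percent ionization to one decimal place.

3.1%

HF ⇌ F- + H+; let x = [H+] at equilibrium.
x ≈ √(Ka·C₀) = √(6.9 × 10^-4 × 0.696) = 2.19 × 10^-2 M
Fraction ionized = 2.19 × 10^-2 / 0.696 = 0.0315 → 3.1%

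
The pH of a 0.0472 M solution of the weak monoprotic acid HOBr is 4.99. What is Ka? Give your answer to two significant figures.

[H+] = 10^(-4.99) = 1.02 × 10^-5 M
At equilibrium [HA] = 0.0472 − 1.02 × 10^-5 = 4.72 × 10^-2 M
Ka = [H+][A-]/[HA] = (1.02 × 10^-5)² / 4.72 × 10^-2 = 2.2 × 10^-9

Ka = 2.2 × 10^-9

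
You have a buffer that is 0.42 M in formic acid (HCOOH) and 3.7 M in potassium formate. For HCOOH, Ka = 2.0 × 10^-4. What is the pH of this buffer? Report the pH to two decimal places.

pKa = −log(2.0 × 10^-4) = 3.699
Henderson–Hasselbalch: pH = pKa + log([HCOO-]/[HCOOH]) = 3.699 + log(3.7/0.42)
pH = 3.699 + (+0.945) = 4.64

pH = 4.64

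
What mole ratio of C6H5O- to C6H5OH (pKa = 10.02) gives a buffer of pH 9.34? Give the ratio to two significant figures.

pH = pKa + log(r) ⇒ log(r) = 9.34 − 10.02 = -0.68
r = [C6H5O-]/[C6H5OH] = 10^(-0.68) = 0.209

ratio = 0.21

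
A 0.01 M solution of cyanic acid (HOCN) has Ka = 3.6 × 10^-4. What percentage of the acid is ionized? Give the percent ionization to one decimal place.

17.3%

HOCN ⇌ OCN- + H+; let x = [H+] at equilibrium.
Ka = x²/(C₀ − x); solving the quadratic gives x = 1.73 × 10^-3 M.
% ionization = x/C₀ × 100% = 1.73 × 10^-3/0.01 × 100% = 17.3%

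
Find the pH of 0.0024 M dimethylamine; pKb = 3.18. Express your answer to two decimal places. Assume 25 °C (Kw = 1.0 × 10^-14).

pH = 10.99

(CH3)2NH + H2O ⇌ (CH3)2NH2+ + OH-
Kb = 10^(−3.18) = 6.61 × 10^-4
Let x = [OH-] at equilibrium. Kb = x²/(0.0024 − x).
Here C₀/Kb ≈ 3.63, so the small-x approximation fails. Use the quadratic:
x = (−Kb + √(Kb² + 4·Kb·C₀))/2 = 9.72 × 10^-4 M
pOH = 3.01, so pH = 14.00 − pOH = 10.99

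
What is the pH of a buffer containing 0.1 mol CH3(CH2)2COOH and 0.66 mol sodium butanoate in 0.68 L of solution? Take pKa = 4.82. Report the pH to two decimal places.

pH = 5.64

Using pH = pKa + log([base]/[acid]) with [base]/[acid] = 0.66/0.1:
pH = 4.82 + (+0.820) = 5.64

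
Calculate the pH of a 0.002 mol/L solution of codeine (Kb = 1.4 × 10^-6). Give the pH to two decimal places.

C18H21NO3 + H2O ⇌ C18H22NO3+ + OH-
From the ICE table, Kb = x²/(0.002 − x) = 1.4 × 10^-6.
Since Kb ≪ C₀, x ≈ √(Kb·C₀) = 5.29 × 10^-5 M.
pOH = −log(5.29 × 10^-5) = 4.28; pH = 14.00 − 4.28 = 9.72

pH = 9.72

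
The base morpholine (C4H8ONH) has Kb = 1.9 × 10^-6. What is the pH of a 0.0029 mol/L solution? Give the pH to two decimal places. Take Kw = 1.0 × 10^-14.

pH = 9.87

C4H8ONH + H2O ⇌ C4H8ONH2+ + OH-
Let x = [OH-] at equilibrium. Kb = x²/(0.0029 − x).
Assume x ≪ 0.0029: x ≈ √(1.9 × 10^-6 × 0.0029) = 7.42 × 10^-5 M
pOH = −log(7.42 × 10^-5) = 4.13; pH = 14.00 − 4.13 = 9.87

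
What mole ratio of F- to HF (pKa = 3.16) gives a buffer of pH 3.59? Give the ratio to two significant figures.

ratio = 2.7

pH = pKa + log(r) ⇒ log(r) = 3.59 − 3.16 = +0.43
r = [F-]/[HF] = 10^(+0.43) = 2.69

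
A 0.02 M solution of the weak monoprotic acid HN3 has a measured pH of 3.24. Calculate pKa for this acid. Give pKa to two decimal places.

pKa = 4.77

[H+] = 10^(-3.24) = 5.75 × 10^-4 M
At equilibrium [HA] = 0.02 − 5.75 × 10^-4 = 1.94 × 10^-2 M
Ka = [H+][A-]/[HA] = (5.75 × 10^-4)² / 1.94 × 10^-2 = 1.70 × 10^-5
pKa = -log(1.70 × 10^-5) = 4.77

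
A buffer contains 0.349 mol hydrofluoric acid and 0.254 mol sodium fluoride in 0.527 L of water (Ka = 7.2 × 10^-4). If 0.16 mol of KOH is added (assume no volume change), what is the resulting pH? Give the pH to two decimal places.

pH = 3.48

After neutralization: n(HF) = 0.189 mol, n(F-) = 0.414 mol.
pKa = −log(7.2 × 10^-4) = 3.143
Henderson–Hasselbalch with mole ratio 0.414/0.189: pH = 3.143 + (+0.341)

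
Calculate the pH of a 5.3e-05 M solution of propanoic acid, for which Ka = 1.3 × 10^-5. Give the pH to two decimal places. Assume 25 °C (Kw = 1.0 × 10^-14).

CH3CH2COOH ⇌ CH3CH2COO- + H+
Let x = [H+] at equilibrium. Ka = x²/(5.3e-05 − x).
The 5% rule fails; solving x² + Ka·x − Ka·C₀ = 0 exactly:
x = (−Ka + √(Ka² + 4·Ka·C₀))/2 = 2.05 × 10^-5 M
pH = −log[H+] = −log(2.05 × 10^-5) = 4.69

pH = 4.69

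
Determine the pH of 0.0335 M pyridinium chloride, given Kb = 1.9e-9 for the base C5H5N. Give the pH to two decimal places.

C5H5NH+ is the conjugate acid of the weak base C5H5N.
Ka = Kw/Kb = 1.0×10^-14 / 1.9 × 10^-9 = 5.26 × 10^-6
Let x = [H+] at equilibrium. Ka = x²/(0.0335 − x).
Assume x ≪ 0.0335: x ≈ √(5.26 × 10^-6 × 0.0335) = 4.20 × 10^-4 M
Check: 1.3% ionized — well under 5%, approximation valid.
pH = −log(4.20 × 10^-4) = 3.38

pH = 3.38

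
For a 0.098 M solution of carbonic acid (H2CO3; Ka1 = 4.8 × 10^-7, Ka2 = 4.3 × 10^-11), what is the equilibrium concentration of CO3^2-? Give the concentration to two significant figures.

4.3 × 10^-11 M

First ionization gives [H+] ≈ [HCO3-] = 2.17 × 10^-4 M.
Second step: Ka2 = [H+][CO3^2-]/[HCO3-] ≈ [CO3^2-] (since [H+] ≈ [HCO3-]).
So [CO3^2-] ≈ Ka2.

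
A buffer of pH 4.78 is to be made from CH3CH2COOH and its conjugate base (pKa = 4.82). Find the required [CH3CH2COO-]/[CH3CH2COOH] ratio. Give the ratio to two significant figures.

pH = pKa + log(r) ⇒ log(r) = 4.78 − 4.82 = -0.04
r = [CH3CH2COO-]/[CH3CH2COOH] = 10^(-0.04) = 0.912

ratio = 0.91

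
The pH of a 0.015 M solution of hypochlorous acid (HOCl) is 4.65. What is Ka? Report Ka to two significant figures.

[H+] = 10^(-4.65) = 2.24 × 10^-5 M
At equilibrium [HA] = 0.015 − 2.24 × 10^-5 = 1.50 × 10^-2 M
Ka = [H+][A-]/[HA] = (2.24 × 10^-5)² / 1.50 × 10^-2 = 3.3 × 10^-8

Ka = 3.3 × 10^-8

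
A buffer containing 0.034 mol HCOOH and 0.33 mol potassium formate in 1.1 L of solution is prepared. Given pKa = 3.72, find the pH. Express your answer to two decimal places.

pH = 4.71

Using pH = pKa + log([base]/[acid]) with [base]/[acid] = 0.33/0.034:
pH = 3.72 + (+0.987) = 4.71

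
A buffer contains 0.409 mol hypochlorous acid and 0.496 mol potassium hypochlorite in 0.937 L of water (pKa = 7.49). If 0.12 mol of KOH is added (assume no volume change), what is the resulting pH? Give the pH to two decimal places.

After neutralization: n(HOCl) = 0.289 mol, n(OCl-) = 0.616 mol.
Henderson–Hasselbalch with mole ratio 0.616/0.289: pH = 7.49 + (+0.329)

pH = 7.82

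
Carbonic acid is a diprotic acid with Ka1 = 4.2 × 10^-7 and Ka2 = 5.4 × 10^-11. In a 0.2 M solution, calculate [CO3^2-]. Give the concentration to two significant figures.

5.4 × 10^-11 M

First ionization gives [H+] ≈ [HCO3-] = 2.90 × 10^-4 M.
Second step: Ka2 = [H+][CO3^2-]/[HCO3-] ≈ [CO3^2-] (since [H+] ≈ [HCO3-]).
So [CO3^2-] ≈ Ka2.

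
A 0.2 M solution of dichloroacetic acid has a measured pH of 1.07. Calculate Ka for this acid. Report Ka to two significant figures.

[H+] = 10^(-1.07) = 8.51 × 10^-2 M
At equilibrium [HA] = 0.2 − 8.51 × 10^-2 = 1.15 × 10^-1 M
Ka = [H+][A-]/[HA] = (8.51 × 10^-2)² / 1.15 × 10^-1 = 6.3 × 10^-2

Ka = 6.3 × 10^-2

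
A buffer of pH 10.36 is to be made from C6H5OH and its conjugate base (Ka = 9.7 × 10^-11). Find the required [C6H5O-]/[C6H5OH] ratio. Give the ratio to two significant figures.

ratio = 2.2

pKa = -log(9.7 × 10^-11) = 10.013
pH = pKa + log(r) ⇒ log(r) = 10.36 − 10.013 = +0.347
r = [C6H5O-]/[C6H5OH] = 10^(+0.347) = 2.22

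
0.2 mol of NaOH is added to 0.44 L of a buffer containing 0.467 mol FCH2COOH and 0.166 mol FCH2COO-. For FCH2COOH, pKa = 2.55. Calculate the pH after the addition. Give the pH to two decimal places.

After neutralization: n(FCH2COOH) = 0.267 mol, n(FCH2COO-) = 0.366 mol.
pH = pKa + log([A⁻]/[HA]) = 2.55 + log(0.366/0.267) = 2.55 +0.137

pH = 2.69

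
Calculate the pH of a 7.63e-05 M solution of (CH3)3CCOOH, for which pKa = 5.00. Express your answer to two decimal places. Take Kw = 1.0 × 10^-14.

pH = 4.64

(CH3)3CCOOH ⇌ (CH3)3CCOO- + H+
Ka = 10^(−5.00) = 1.00 × 10^-5
Ka = x²/(7.63e-05 − x) = 1.00 × 10^-5
x is not negligible relative to C₀; solve x² + 1e-05·x − 7.63e-10 = 0.
x = (−Ka + √(Ka² + 4·Ka·C₀))/2 = 2.31 × 10^-5 M
pH = −log[H+] = −log(2.31 × 10^-5) = 4.64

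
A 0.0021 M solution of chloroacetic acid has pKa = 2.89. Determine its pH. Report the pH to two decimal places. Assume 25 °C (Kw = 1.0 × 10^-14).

pH = 2.95

ClCH2COOH ⇌ ClCH2COO- + H+
Ka = 10^(−2.89) = 1.29 × 10^-3
Ka = [H+]²/(0.0021 − [H+]) = 1.29 × 10^-3
Here C₀/Ka ≈ 1.63, so the small-[H+] approximation fails. Use the quadratic:
[H+] = [−0.00129 + √(0.00129² + 1.08e-05)]/2 = 1.12 × 10^-3 M
pH = −log[H+] = −log(1.12 × 10^-3) = 2.95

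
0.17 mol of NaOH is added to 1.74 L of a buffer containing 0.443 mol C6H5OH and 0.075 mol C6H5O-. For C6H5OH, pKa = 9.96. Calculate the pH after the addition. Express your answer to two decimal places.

After neutralization: n(C6H5OH) = 0.273 mol, n(C6H5O-) = 0.245 mol.
pH = pKa + log(n_C6H5O-/n_C6H5OH) = 9.96 + log(0.245/0.273) = 9.96 + (-0.047)

pH = 9.91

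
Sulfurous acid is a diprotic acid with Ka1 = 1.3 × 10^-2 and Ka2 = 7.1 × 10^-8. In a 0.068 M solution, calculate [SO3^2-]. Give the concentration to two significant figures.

First ionization gives [H+] ≈ [HSO3-] = 2.39 × 10^-2 M.
Second step: Ka2 = [H+][SO3^2-]/[HSO3-] ≈ [SO3^2-] (since [H+] ≈ [HSO3-]).
So [SO3^2-] ≈ Ka2.

7.1 × 10^-8 M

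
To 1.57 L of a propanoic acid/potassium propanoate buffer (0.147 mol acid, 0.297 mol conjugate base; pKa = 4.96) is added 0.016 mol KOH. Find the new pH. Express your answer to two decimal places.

pH = 5.34

OH- converts CH3CH2COOH to CH3CH2COO-: CH3CH2COOH → 0.131 mol, CH3CH2COO- → 0.313 mol.
Henderson–Hasselbalch with mole ratio 0.313/0.131: pH = 4.96 + (+0.378)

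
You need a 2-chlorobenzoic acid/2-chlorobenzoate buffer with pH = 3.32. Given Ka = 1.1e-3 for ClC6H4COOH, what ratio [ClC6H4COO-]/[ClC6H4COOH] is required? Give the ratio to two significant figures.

ratio = 2.3

pKa = -log(1.1 × 10^-3) = 2.959
pH = pKa + log(r) ⇒ log(r) = 3.32 − 2.959 = +0.361
r = [ClC6H4COO-]/[ClC6H4COOH] = 10^(+0.361) = 2.3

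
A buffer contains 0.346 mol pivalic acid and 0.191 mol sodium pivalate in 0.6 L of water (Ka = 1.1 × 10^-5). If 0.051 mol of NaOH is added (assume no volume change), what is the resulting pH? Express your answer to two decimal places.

pH = 4.87

After neutralization: n((CH3)3CCOOH) = 0.295 mol, n((CH3)3CCOO-) = 0.242 mol.
pKa = −log(1.1 × 10^-5) = 4.959
pH = pKa + log([A⁻]/[HA]) = 4.959 + log(0.242/0.295) = 4.959 -0.086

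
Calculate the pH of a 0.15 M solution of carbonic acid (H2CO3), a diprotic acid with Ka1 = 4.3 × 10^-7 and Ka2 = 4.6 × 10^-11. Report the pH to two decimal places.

pH = 3.60

Ka1 ≫ Ka2, so treat the first dissociation as the only significant source of H+.
Ka1 = x²/(0.15 − x) = 4.3 × 10^-7
x ≈ √(4.3 × 10^-7 × 0.15) = 2.54 × 10^-4 M
pH = −log(2.54 × 10^-4) = 3.60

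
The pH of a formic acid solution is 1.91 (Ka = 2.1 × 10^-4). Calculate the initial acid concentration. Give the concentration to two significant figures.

[H+] = 10^(-1.91) = 1.23 × 10^-2 M = x
Ka = x²/(C₀ − x) ⇒ C₀ = x + x²/Ka
C₀ = 1.23 × 10^-2 + (1.23 × 10^-2)²/(2.1 × 10^-4) = 7.33 × 10^-1 M

C₀ = 7.3 × 10^-1 M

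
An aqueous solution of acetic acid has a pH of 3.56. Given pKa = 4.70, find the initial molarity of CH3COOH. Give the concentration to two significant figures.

[H+] = 10^(-3.56) = 2.75 × 10^-4 M = x
Ka = 10^(−4.70) = 2.00 × 10^-5
Ka = x²/(C₀ − x) ⇒ C₀ = x + x²/Ka
C₀ = 2.75 × 10^-4 + (2.75 × 10^-4)²/(2.00 × 10^-5) = 4.06 × 10^-3 M

C₀ = 4.1 × 10^-3 M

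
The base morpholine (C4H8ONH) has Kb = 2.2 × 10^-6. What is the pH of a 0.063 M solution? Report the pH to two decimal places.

C4H8ONH + H2O ⇌ C4H8ONH2+ + OH-
Kb = [OH-]²/(0.063 − [OH-]) = 2.2 × 10^-6
Assume [OH-] ≪ 0.063: [OH-] ≈ √(2.2 × 10^-6 × 0.063) = 3.72 × 10^-4 M
Check: 0.59% ionized — well under 5%, approximation valid.
pOH = 3.43, so pH = 14.00 − pOH = 10.57

pH = 10.57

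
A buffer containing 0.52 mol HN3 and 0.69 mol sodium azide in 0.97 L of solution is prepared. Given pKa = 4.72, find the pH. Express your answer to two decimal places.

pH = 4.84

Using pH = pKa + log([base]/[acid]) with [base]/[acid] = 0.69/0.52:
pH = 4.72 + (+0.123) = 4.84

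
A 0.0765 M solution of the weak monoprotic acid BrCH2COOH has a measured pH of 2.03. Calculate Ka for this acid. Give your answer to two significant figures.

Ka = 1.3 × 10^-3

[H+] = 10^(-2.03) = 9.33 × 10^-3 M
At equilibrium [HA] = 0.0765 − 9.33 × 10^-3 = 6.72 × 10^-2 M
Ka = [H+][A-]/[HA] = (9.33 × 10^-3)² / 6.72 × 10^-2 = 1.3 × 10^-3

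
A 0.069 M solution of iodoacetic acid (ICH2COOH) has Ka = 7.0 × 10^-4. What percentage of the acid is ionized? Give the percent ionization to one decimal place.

ICH2COOH ⇌ ICH2COO- + H+; let x = [H+] at equilibrium.
Solve x² + 0.0007x − 4.83e-05 = 0 → x = 6.61 × 10^-3 M
% ionization = x/C₀ × 100% = 6.61 × 10^-3/0.069 × 100% = 9.6%

9.6%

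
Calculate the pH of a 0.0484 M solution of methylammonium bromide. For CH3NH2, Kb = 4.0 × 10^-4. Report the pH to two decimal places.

CH3NH3+ is the conjugate acid of the weak base CH3NH2.
Ka = Kw/Kb = 1.0×10^-14 / 4.0 × 10^-4 = 2.50 × 10^-11
From the ICE table, Ka = [H+]²/(0.0484 − [H+]) = 2.50 × 10^-11.
Assume [H+] ≪ 0.0484: [H+] ≈ √(2.50 × 10^-11 × 0.0484) = 1.10 × 10^-6 M
pH = −log[H+] = −log(1.10 × 10^-6) = 5.96

pH = 5.96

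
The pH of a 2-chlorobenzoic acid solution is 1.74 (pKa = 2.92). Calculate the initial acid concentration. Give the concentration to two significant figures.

[H+] = 10^(-1.74) = 1.82 × 10^-2 M = x
Ka = 10^(−2.92) = 1.20 × 10^-3
Ka = x²/(C₀ − x) ⇒ C₀ = x + x²/Ka
C₀ = 1.82 × 10^-2 + (1.82 × 10^-2)²/(1.20 × 10^-3) = 2.94 × 10^-1 M

C₀ = 2.9 × 10^-1 M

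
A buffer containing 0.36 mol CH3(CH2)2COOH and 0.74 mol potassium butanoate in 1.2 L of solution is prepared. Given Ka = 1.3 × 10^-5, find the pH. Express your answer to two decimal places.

pKa = −log(1.3 × 10^-5) = 4.886
Using pH = pKa + log([base]/[acid]) with [base]/[acid] = 0.74/0.36:
pH = 4.886 + (+0.313) = 5.20

pH = 5.20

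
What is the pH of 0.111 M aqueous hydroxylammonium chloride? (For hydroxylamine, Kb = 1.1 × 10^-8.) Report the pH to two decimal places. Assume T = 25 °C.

pH = 3.50

NH3OH+ is the conjugate acid of the weak base NH2OH.
Ka = Kw/Kb = 1.0×10^-14 / 1.1 × 10^-8 = 9.09 × 10^-7
Ka = [H+]²/(0.111 − [H+]) = 9.09 × 10^-7
Assume [H+] ≪ 0.111: [H+] ≈ √(9.09 × 10^-7 × 0.111) = 3.18 × 10^-4 M
pH = −log[H+] = −log(3.18 × 10^-4) = 3.50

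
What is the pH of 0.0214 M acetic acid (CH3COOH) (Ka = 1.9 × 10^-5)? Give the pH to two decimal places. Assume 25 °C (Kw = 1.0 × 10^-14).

CH3COOH ⇌ CH3COO- + H+
Let x = [H+] at equilibrium. Ka = x²/(0.0214 − x).
Assume x ≪ 0.0214: x ≈ √(1.9 × 10^-5 × 0.0214) = 6.38 × 10^-4 M
pH = −log(6.38 × 10^-4) = 3.20

pH = 3.20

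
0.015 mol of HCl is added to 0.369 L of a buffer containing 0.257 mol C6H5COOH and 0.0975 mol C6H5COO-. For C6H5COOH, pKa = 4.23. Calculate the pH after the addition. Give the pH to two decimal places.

pH = 3.71

After neutralization: n(C6H5COOH) = 0.272 mol, n(C6H5COO-) = 0.0825 mol.
pH = pKa + log(n_C6H5COO-/n_C6H5COOH) = 4.23 + log(0.0825/0.272) = 4.23 + (-0.518)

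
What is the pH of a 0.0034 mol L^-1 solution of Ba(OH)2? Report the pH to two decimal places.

pH = 11.83

Ba(OH)2 is a strong base (each formula unit releases 2 OH-); [OH-] = 0.0068 M.
pOH = -log(0.0068) = 2.17
pH = 14.00 - 2.17 = 11.83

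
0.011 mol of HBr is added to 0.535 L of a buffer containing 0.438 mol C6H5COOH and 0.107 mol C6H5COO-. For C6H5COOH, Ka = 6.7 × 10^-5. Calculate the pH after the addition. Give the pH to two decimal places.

pH = 3.50

Added H+ converts C6H5COO- to C6H5COOH: C6H5COOH → 0.449 mol, C6H5COO- → 0.096 mol.
pKa = −log(6.7 × 10^-5) = 4.174
pH = pKa + log(n_C6H5COO-/n_C6H5COOH) = 4.174 + log(0.096/0.449) = 4.174 + (-0.670)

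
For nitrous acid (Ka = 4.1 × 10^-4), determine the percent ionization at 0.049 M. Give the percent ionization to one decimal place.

HNO2 ⇌ NO2- + H+; let x = [H+] at equilibrium.
Solve x² + 0.00041x − 2.01e-05 = 0 → x = 4.28 × 10^-3 M
Fraction ionized = 4.28 × 10^-3 / 0.049 = 0.0873 → 8.7%

8.7%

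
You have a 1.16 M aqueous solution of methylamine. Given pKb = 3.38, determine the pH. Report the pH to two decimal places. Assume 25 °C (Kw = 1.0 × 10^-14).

CH3NH2 + H2O ⇌ CH3NH3+ + OH-
Kb = 10^(−3.38) = 4.17 × 10^-4
Let x = [OH-] at equilibrium. Kb = x²/(1.16 − x).
Since Kb ≪ C₀, x ≈ √(Kb·C₀) = 2.20 × 10^-2 M.
pOH = 1.66, so pH = 14.00 − pOH = 12.34

pH = 12.34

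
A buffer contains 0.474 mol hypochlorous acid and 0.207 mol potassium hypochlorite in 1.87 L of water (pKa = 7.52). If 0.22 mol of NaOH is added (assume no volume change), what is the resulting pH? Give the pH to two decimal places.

After neutralization: n(HOCl) = 0.254 mol, n(OCl-) = 0.427 mol.
pH = pKa + log(n_OCl-/n_HOCl) = 7.52 + log(0.427/0.254) = 7.52 + (+0.226)

pH = 7.75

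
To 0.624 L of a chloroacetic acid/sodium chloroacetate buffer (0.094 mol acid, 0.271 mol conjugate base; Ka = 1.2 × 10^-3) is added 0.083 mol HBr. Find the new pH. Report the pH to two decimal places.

After neutralization: n(ClCH2COOH) = 0.177 mol, n(ClCH2COO-) = 0.188 mol.
pKa = −log(1.2 × 10^-3) = 2.921
Henderson–Hasselbalch with mole ratio 0.188/0.177: pH = 2.921 + (+0.026)

pH = 2.95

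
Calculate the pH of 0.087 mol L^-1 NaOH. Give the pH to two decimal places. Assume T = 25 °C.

pH = 12.94

NaOH is a strong base; [OH-] = 0.087 M.
pOH = -log(0.087) = 1.06
pH = 14.00 - 1.06 = 12.94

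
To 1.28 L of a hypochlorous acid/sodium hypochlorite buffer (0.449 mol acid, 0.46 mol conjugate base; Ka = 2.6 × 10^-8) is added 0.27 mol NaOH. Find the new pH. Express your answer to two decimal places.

pH = 8.20

After neutralization: n(HOCl) = 0.179 mol, n(OCl-) = 0.73 mol.
pKa = −log(2.6 × 10^-8) = 7.585
pH = pKa + log(n_OCl-/n_HOCl) = 7.585 + log(0.73/0.179) = 7.585 + (+0.610)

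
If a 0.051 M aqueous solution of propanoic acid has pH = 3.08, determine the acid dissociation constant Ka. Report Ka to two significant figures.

Ka = 1.4 × 10^-5

[H+] = 10^(-3.08) = 8.32 × 10^-4 M
At equilibrium [HA] = 0.051 − 8.32 × 10^-4 = 5.02 × 10^-2 M
Ka = [H+][A-]/[HA] = (8.32 × 10^-4)² / 5.02 × 10^-2 = 1.4 × 10^-5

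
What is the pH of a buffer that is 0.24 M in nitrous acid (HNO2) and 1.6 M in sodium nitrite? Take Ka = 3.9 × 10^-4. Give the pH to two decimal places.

pKa = −log(3.9 × 10^-4) = 3.409
Using pH = pKa + log([base]/[acid]) with [base]/[acid] = 1.6/0.24:
pH = 3.409 + (+0.824) = 4.23

pH = 4.23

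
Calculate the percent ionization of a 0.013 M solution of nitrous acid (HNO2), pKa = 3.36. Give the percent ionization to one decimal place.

16.7%

HNO2 ⇌ NO2- + H+; let x = [H+] at equilibrium.
Ka = 10^(−3.36) = 4.37 × 10^-4
Solve x² + 0.000437x − 5.68e-06 = 0 → x = 2.17 × 10^-3 M
Fraction ionized = 2.17 × 10^-3 / 0.013 = 0.1669 → 16.7%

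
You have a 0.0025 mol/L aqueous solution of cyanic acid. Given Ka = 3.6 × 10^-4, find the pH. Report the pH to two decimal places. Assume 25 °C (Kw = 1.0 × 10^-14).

pH = 3.10

HOCN ⇌ OCN- + H+
From the ICE table, Ka = x²/(0.0025 − x) = 3.6 × 10^-4.
x is not negligible relative to C₀; solve x² + 0.00036·x − 9e-07 = 0.
x = (−Ka + √(Ka² + 4·Ka·C₀))/2 = 7.86 × 10^-4 M
pH = −log(7.86 × 10^-4) = 3.10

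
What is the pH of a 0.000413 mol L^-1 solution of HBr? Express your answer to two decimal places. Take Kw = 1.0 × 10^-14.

pH = 3.38

HBr is a strong acid and dissociates completely, so [H+] = 0.000413 M.
pH = -log(0.000413) = 3.38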